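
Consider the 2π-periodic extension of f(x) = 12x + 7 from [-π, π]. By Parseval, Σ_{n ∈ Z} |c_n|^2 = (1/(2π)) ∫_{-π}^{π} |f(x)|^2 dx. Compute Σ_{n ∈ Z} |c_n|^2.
Σ |c_n|^2 = 48π^2 + 49

Expand and integrate term by term over [-π, π]:
  ∫ (12x)^2 dx = 144·(2π^3/3); ∫ 2·12·(7)·x dx = 0 (odd integrand); ∫ 7^2 dx = 49·2π.
So (1/(2π)) ∫_{-π}^{π} (12x + 7)^2 dx = 144π^2/3 + 49 = 48π^2 + 49.
Parseval ⇒ Σ |c_n|^2 = 48π^2 + 49.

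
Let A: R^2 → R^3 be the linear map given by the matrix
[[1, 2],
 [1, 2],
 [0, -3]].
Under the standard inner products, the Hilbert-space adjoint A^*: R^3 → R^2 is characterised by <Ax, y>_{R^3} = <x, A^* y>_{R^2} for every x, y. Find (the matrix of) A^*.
A^* = A^T =
[[1, 1, 0],
 [2, 2, -3]]

For real matrices with standard dot products, the defining identity <Ax, y> = <x, A^* y> gives (Ax)^T y = x^T (A^*) y, i.e. x^T A^T y = x^T (A^*) y. Since this holds for all x, y, we must have A^* = A^T. Therefore
A^* =
[[1, 1, 0],
 [2, 2, -3]].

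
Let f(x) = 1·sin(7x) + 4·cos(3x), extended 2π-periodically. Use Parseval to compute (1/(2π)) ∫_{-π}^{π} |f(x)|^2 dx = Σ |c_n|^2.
Σ |c_n|^2 = 17/2

Expand |f|^2 and use orthogonality of {sin(nx), cos(mx)} on [-π, π]:
  ∫_{-π}^{π} sin(nx)^2 dx = π, ∫ cos(mx)^2 dx = π, and cross terms integrate to 0.
So ∫_{-π}^{π} f(x)^2 dx = 1^2 · π + 4^2 · π = (1 + 16)π.
Divide by 2π: (1 + 16)/2 = 17/2.
By Parseval, this equals Σ |c_n|^2.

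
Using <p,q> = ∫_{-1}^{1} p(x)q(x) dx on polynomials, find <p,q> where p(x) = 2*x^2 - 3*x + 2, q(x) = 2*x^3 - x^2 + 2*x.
<p,q> = -128/15

Expand the product: p(x)·q(x) = 4*x^5 - 8*x^4 + 11*x^3 - 8*x^2 + 4*x.
∫_{-1}^{1} of each monomial x^k gives [2/(k+1) if k even, 0 if k odd]. Integrating term-by-term (or equivalently evaluating the antiderivative F(x) = 2*x^6/3 - 8*x^5/5 + 11*x^4/4 - 8*x^3/3 + 2*x^2 at the endpoints):
  F(1) − F(−1) = 23/20 − (581/60) = -128/15.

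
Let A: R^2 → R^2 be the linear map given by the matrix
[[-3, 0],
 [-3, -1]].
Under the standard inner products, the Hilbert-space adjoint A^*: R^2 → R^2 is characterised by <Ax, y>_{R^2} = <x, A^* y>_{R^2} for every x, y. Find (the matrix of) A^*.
A^* = A^T =
[[-3, -3],
 [0, -1]]

For real matrices with standard dot products, the defining identity <Ax, y> = <x, A^* y> gives (Ax)^T y = x^T (A^*) y, i.e. x^T A^T y = x^T (A^*) y. Since this holds for all x, y, we must have A^* = A^T. Therefore
A^* =
[[-3, -3],
 [0, -1]].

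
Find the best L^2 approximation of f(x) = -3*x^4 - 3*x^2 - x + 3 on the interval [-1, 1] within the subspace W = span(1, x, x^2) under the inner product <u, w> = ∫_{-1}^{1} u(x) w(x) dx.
g(x) = -39*x^2/7 - x + 114/35

The best approximation g ∈ W is the orthogonal projection of f onto W. Writing g = a_0 + a_1 x + a_2 x^2, the coefficients solve the normal equations G · a = b where
  G_{ij} = <φ_i, φ_j> and b_i = <f, φ_i>, with φ_0 = 1, φ_1 = x, φ_2 = x^2.
G =
  [2, 0, 2/3]
  [0, 2/3, 0]
  [2/3, 0, 2/5],
b = (14/5, -2/3, -2/35).
Solving gives a_0 = 114/35, a_1 = -1, a_2 = -39/7, so
  g(x) = -39*x^2/7 - x + 114/35.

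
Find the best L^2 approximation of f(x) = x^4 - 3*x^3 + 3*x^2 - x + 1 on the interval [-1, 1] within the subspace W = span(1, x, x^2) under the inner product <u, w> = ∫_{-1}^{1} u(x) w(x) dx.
g(x) = 27*x^2/7 - 14*x/5 + 32/35

The best approximation g ∈ W is the orthogonal projection of f onto W. Writing g = a_0 + a_1 x + a_2 x^2, the coefficients solve the normal equations G · a = b where
  G_{ij} = <φ_i, φ_j> and b_i = <f, φ_i>, with φ_0 = 1, φ_1 = x, φ_2 = x^2.
G =
  [2, 0, 2/3]
  [0, 2/3, 0]
  [2/3, 0, 2/5],
b = (22/5, -28/15, 226/105).
Solving gives a_0 = 32/35, a_1 = -14/5, a_2 = 27/7, so
  g(x) = 27*x^2/7 - 14*x/5 + 32/35.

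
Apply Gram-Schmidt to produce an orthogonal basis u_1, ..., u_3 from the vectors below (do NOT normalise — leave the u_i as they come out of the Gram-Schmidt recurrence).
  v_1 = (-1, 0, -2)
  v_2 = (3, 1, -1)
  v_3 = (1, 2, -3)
Orthogonal basis:
  u_1 = (-1, 0, -2)
  u_2 = (14/5, 1, -7/5)
  u_3 = (-1/3, 7/6, 1/6)

Apply the Gram-Schmidt recurrence
  u_1 = v_1
  u_i = v_i − Σ_{j<i} ((v_i · u_j) / (u_j · u_j)) · u_j.

Step by step this gives:
  u_1 = (-1, 0, -2)
  u_2 = (14/5, 1, -7/5)
  u_3 = (-1/3, 7/6, 1/6)

Orthogonality check:
  u_2 · u_1 = 0 (should be 0)
  u_3 · u_1 = 0 (should be 0)
  u_3 · u_2 = 0 (should be 0)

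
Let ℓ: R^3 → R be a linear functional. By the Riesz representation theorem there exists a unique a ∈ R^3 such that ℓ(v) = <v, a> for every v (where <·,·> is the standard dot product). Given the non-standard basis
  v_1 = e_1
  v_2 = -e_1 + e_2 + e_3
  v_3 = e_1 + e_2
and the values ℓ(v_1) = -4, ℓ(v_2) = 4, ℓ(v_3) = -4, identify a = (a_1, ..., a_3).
a = (-4, 0, 0)

Write a = (a_1, ..., a_3) in the standard basis. For each basis vector v_i, ℓ(v_i) = <v_i, a> is a linear equation in the a_j's. Collect the n equations into a matrix system V a = ℓ, where row i of V is v_i (expressed in the standard basis). Since V is invertible (lower-triangular with 1s on the diagonal, up to permutation), solve by back-substitution:
  V =
[[1, 0, 0],
 [-1, 1, 1],
 [1, 1, 0]]
  V a = (-4, 4, -4)
Solving gives a = (-4, 0, 0).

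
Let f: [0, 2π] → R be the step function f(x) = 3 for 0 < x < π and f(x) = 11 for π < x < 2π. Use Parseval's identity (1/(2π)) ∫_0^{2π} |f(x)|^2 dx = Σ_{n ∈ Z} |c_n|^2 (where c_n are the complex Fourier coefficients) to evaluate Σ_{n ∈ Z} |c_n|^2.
Σ |c_n|^2 = 65

Parseval equates the L^2 energy of f (normalised by 1/(2π)) with the ℓ^2 sum of its Fourier coefficients: (1/(2π)) ∫_0^{2π} |f|^2 = Σ |c_n|^2.
Compute the left side: (1/(2π)) [∫_0^π 3^2 dx + ∫_π^{2π} 11^2 dx] = (1/(2π)) · (9π + 121π) = (9 + 121)/2 = 65.
So Σ_{n ∈ Z} |c_n|^2 = 65.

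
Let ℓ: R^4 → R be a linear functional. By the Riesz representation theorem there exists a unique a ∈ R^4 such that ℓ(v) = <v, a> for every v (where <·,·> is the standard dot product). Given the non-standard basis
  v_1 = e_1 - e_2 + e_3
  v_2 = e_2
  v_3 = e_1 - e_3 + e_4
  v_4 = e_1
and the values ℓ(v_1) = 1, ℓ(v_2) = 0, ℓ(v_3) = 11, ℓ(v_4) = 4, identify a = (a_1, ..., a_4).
a = (4, 0, -3, 4)

Write a = (a_1, ..., a_4) in the standard basis. For each basis vector v_i, ℓ(v_i) = <v_i, a> is a linear equation in the a_j's. Collect the n equations into a matrix system V a = ℓ, where row i of V is v_i (expressed in the standard basis). Since V is invertible (lower-triangular with 1s on the diagonal, up to permutation), solve by back-substitution:
  V =
[[1, -1, 1, 0],
 [0, 1, 0, 0],
 [1, 0, -1, 1],
 [1, 0, 0, 0]]
  V a = (1, 0, 11, 4)
Solving gives a = (4, 0, -3, 4).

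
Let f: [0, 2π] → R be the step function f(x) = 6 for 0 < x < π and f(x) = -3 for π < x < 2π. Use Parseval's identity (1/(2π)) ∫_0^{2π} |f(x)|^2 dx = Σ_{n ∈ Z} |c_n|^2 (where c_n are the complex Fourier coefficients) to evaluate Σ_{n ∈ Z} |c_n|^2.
Σ |c_n|^2 = 45/2

Parseval equates the L^2 energy of f (normalised by 1/(2π)) with the ℓ^2 sum of its Fourier coefficients: (1/(2π)) ∫_0^{2π} |f|^2 = Σ |c_n|^2.
Compute the left side: (1/(2π)) [∫_0^π 6^2 dx + ∫_π^{2π} (-3)^2 dx] = (1/(2π)) · (36π + 9π) = (36 + 9)/2 = 45/2.
So Σ_{n ∈ Z} |c_n|^2 = 45/2.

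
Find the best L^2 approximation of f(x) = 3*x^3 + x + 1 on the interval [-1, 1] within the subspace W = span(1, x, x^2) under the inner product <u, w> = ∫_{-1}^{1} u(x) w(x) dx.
g(x) = 14*x/5 + 1

The best approximation g ∈ W is the orthogonal projection of f onto W. Writing g = a_0 + a_1 x + a_2 x^2, the coefficients solve the normal equations G · a = b where
  G_{ij} = <φ_i, φ_j> and b_i = <f, φ_i>, with φ_0 = 1, φ_1 = x, φ_2 = x^2.
G =
  [2, 0, 2/3]
  [0, 2/3, 0]
  [2/3, 0, 2/5],
b = (2, 28/15, 2/3).
Solving gives a_0 = 1, a_1 = 14/5, a_2 = 0, so
  g(x) = 14*x/5 + 1.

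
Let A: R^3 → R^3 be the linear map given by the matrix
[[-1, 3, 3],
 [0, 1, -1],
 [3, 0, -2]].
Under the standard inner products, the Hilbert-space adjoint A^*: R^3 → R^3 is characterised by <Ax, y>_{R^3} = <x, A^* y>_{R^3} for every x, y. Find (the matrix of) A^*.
A^* = A^T =
[[-1, 0, 3],
 [3, 1, 0],
 [3, -1, -2]]

For real matrices with standard dot products, the defining identity <Ax, y> = <x, A^* y> gives (Ax)^T y = x^T (A^*) y, i.e. x^T A^T y = x^T (A^*) y. Since this holds for all x, y, we must have A^* = A^T. Therefore
A^* =
[[-1, 0, 3],
 [3, 1, 0],
 [3, -1, -2]].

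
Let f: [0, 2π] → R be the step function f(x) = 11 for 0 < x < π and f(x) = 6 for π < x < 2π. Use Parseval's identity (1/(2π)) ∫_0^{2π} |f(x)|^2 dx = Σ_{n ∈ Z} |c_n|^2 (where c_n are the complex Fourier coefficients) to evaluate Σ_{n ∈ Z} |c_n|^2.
Σ |c_n|^2 = 157/2

Parseval equates the L^2 energy of f (normalised by 1/(2π)) with the ℓ^2 sum of its Fourier coefficients: (1/(2π)) ∫_0^{2π} |f|^2 = Σ |c_n|^2.
Compute the left side: (1/(2π)) [∫_0^π 11^2 dx + ∫_π^{2π} 6^2 dx] = (1/(2π)) · (121π + 36π) = (121 + 36)/2 = 157/2.
So Σ_{n ∈ Z} |c_n|^2 = 157/2.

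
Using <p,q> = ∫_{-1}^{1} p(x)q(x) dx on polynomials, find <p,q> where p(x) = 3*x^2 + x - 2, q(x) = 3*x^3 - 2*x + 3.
<p,q> = -92/15

Expand the product: p(x)·q(x) = 9*x^5 + 3*x^4 - 12*x^3 + 7*x^2 + 7*x - 6.
∫_{-1}^{1} of each monomial x^k gives [2/(k+1) if k even, 0 if k odd]. Integrating term-by-term (or equivalently evaluating the antiderivative F(x) = 3*x^6/2 + 3*x^5/5 - 3*x^4 + 7*x^3/3 + 7*x^2/2 - 6*x at the endpoints):
  F(1) − F(−1) = -16/15 − (76/15) = -92/15.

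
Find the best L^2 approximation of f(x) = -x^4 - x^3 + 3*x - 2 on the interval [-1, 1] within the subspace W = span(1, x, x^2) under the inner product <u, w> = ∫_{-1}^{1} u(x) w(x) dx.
g(x) = -6*x^2/7 + 12*x/5 - 67/35

The best approximation g ∈ W is the orthogonal projection of f onto W. Writing g = a_0 + a_1 x + a_2 x^2, the coefficients solve the normal equations G · a = b where
  G_{ij} = <φ_i, φ_j> and b_i = <f, φ_i>, with φ_0 = 1, φ_1 = x, φ_2 = x^2.
G =
  [2, 0, 2/3]
  [0, 2/3, 0]
  [2/3, 0, 2/5],
b = (-22/5, 8/5, -34/21).
Solving gives a_0 = -67/35, a_1 = 12/5, a_2 = -6/7, so
  g(x) = -6*x^2/7 + 12*x/5 - 67/35.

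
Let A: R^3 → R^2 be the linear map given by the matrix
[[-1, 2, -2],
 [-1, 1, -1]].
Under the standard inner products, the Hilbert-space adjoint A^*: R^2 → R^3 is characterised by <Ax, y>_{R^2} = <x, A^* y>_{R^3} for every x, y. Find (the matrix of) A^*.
A^* = A^T =
[[-1, -1],
 [2, 1],
 [-2, -1]]

For real matrices with standard dot products, the defining identity <Ax, y> = <x, A^* y> gives (Ax)^T y = x^T (A^*) y, i.e. x^T A^T y = x^T (A^*) y. Since this holds for all x, y, we must have A^* = A^T. Therefore
A^* =
[[-1, -1],
 [2, 1],
 [-2, -1]].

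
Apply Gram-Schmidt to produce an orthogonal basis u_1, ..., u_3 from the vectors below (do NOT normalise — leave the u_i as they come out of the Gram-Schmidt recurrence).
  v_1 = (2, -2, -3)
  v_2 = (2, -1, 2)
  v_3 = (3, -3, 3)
Orthogonal basis:
  u_1 = (2, -2, -3)
  u_2 = (2, -1, 2)
  u_3 = (-35/51, -50/51, 10/51)

Apply the Gram-Schmidt recurrence
  u_1 = v_1
  u_i = v_i − Σ_{j<i} ((v_i · u_j) / (u_j · u_j)) · u_j.

Step by step this gives:
  u_1 = (2, -2, -3)
  u_2 = (2, -1, 2)
  u_3 = (-35/51, -50/51, 10/51)

Orthogonality check:
  u_2 · u_1 = 0 (should be 0)
  u_3 · u_1 = 0 (should be 0)
  u_3 · u_2 = 0 (should be 0)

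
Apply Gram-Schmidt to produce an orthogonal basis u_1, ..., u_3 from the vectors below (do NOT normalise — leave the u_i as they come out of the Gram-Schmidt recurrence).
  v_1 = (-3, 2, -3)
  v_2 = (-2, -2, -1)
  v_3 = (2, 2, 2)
Orthogonal basis:
  u_1 = (-3, 2, -3)
  u_2 = (-29/22, -27/11, -7/22)
  u_3 = (-80/173, 30/173, 100/173)

Apply the Gram-Schmidt recurrence
  u_1 = v_1
  u_i = v_i − Σ_{j<i} ((v_i · u_j) / (u_j · u_j)) · u_j.

Step by step this gives:
  u_1 = (-3, 2, -3)
  u_2 = (-29/22, -27/11, -7/22)
  u_3 = (-80/173, 30/173, 100/173)

Orthogonality check:
  u_2 · u_1 = 0 (should be 0)
  u_3 · u_1 = 0 (should be 0)
  u_3 · u_2 = 0 (should be 0)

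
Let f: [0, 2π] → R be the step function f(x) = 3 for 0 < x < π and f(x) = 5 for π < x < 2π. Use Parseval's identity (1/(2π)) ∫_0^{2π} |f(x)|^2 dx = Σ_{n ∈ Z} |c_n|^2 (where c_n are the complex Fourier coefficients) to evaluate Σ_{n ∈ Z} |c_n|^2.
Σ |c_n|^2 = 17

Parseval equates the L^2 energy of f (normalised by 1/(2π)) with the ℓ^2 sum of its Fourier coefficients: (1/(2π)) ∫_0^{2π} |f|^2 = Σ |c_n|^2.
Compute the left side: (1/(2π)) [∫_0^π 3^2 dx + ∫_π^{2π} 5^2 dx] = (1/(2π)) · (9π + 25π) = (9 + 25)/2 = 17.
So Σ_{n ∈ Z} |c_n|^2 = 17.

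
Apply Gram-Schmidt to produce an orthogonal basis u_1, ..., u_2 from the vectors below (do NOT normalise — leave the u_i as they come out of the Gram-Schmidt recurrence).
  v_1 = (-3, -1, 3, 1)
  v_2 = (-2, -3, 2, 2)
Orthogonal basis:
  u_1 = (-3, -1, 3, 1)
  u_2 = (11/20, -43/20, -11/20, 23/20)

Apply the Gram-Schmidt recurrence
  u_1 = v_1
  u_i = v_i − Σ_{j<i} ((v_i · u_j) / (u_j · u_j)) · u_j.

Step by step this gives:
  u_1 = (-3, -1, 3, 1)
  u_2 = (11/20, -43/20, -11/20, 23/20)

Orthogonality check:
  u_2 · u_1 = 0 (should be 0)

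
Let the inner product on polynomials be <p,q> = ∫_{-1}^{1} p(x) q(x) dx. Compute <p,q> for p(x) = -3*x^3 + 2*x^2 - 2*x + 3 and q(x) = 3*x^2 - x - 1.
<p,q> = 18/5

Expand the product: p(x)·q(x) = -9*x^5 + 9*x^4 - 5*x^3 + 9*x^2 - x - 3.
∫_{-1}^{1} of each monomial x^k gives [2/(k+1) if k even, 0 if k odd]. Integrating term-by-term (or equivalently evaluating the antiderivative F(x) = -3*x^6/2 + 9*x^5/5 - 5*x^4/4 + 3*x^3 - x^2/2 - 3*x at the endpoints):
  F(1) − F(−1) = -29/20 − (-101/20) = 18/5.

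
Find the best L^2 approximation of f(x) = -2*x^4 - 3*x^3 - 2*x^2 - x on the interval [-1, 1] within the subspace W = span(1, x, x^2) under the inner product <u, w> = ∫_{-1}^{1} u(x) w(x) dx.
g(x) = -26*x^2/7 - 14*x/5 + 6/35

The best approximation g ∈ W is the orthogonal projection of f onto W. Writing g = a_0 + a_1 x + a_2 x^2, the coefficients solve the normal equations G · a = b where
  G_{ij} = <φ_i, φ_j> and b_i = <f, φ_i>, with φ_0 = 1, φ_1 = x, φ_2 = x^2.
G =
  [2, 0, 2/3]
  [0, 2/3, 0]
  [2/3, 0, 2/5],
b = (-32/15, -28/15, -48/35).
Solving gives a_0 = 6/35, a_1 = -14/5, a_2 = -26/7, so
  g(x) = -26*x^2/7 - 14*x/5 + 6/35.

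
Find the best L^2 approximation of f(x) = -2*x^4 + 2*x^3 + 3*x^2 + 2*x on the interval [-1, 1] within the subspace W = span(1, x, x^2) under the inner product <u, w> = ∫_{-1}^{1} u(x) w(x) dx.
g(x) = 9*x^2/7 + 16*x/5 + 6/35

The best approximation g ∈ W is the orthogonal projection of f onto W. Writing g = a_0 + a_1 x + a_2 x^2, the coefficients solve the normal equations G · a = b where
  G_{ij} = <φ_i, φ_j> and b_i = <f, φ_i>, with φ_0 = 1, φ_1 = x, φ_2 = x^2.
G =
  [2, 0, 2/3]
  [0, 2/3, 0]
  [2/3, 0, 2/5],
b = (6/5, 32/15, 22/35).
Solving gives a_0 = 6/35, a_1 = 16/5, a_2 = 9/7, so
  g(x) = 9*x^2/7 + 16*x/5 + 6/35.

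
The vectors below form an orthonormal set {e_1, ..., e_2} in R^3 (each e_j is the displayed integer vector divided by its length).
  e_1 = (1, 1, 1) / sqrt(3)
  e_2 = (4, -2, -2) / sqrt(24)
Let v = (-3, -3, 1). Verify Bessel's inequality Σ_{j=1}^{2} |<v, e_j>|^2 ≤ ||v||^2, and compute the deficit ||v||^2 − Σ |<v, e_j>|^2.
Σ |<v, e_j>|^2 = 11; ||v||^2 = 19; deficit = 8

Write each e_j = u_j / sqrt(<u_j, u_j>) where u_j is the displayed integer vector. Then <v, e_j> = <v, u_j> / sqrt(<u_j, u_j>), so |<v, e_j>|^2 = <v, u_j>^2 / <u_j, u_j>.
Coefficients: <v, e_1> = -5/sqrt(3), <v, e_2> = -8/sqrt(24).
Square and sum: Σ |<v, e_j>|^2 = 11.
Compute ||v||^2 = v·v = 19.
Deficit = 19 − 11 = 8 ≥ 0, confirming Bessel's inequality. (The deficit equals ||v − Σ <v,e_j> e_j||^2, the squared distance from v to span{e_j}.)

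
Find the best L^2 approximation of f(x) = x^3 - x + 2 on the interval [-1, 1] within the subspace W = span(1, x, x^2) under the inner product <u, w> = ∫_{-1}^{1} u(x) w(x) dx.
g(x) = 2 - 2*x/5

The best approximation g ∈ W is the orthogonal projection of f onto W. Writing g = a_0 + a_1 x + a_2 x^2, the coefficients solve the normal equations G · a = b where
  G_{ij} = <φ_i, φ_j> and b_i = <f, φ_i>, with φ_0 = 1, φ_1 = x, φ_2 = x^2.
G =
  [2, 0, 2/3]
  [0, 2/3, 0]
  [2/3, 0, 2/5],
b = (4, -4/15, 4/3).
Solving gives a_0 = 2, a_1 = -2/5, a_2 = 0, so
  g(x) = 2 - 2*x/5.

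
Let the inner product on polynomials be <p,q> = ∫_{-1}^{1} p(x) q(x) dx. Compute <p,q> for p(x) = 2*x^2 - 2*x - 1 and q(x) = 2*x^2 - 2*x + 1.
<p,q> = 34/15

Expand the product: p(x)·q(x) = 4*x^4 - 8*x^3 + 4*x^2 - 1.
∫_{-1}^{1} of each monomial x^k gives [2/(k+1) if k even, 0 if k odd]. Integrating term-by-term (or equivalently evaluating the antiderivative F(x) = 4*x^5/5 - 2*x^4 + 4*x^3/3 - x at the endpoints):
  F(1) − F(−1) = -13/15 − (-47/15) = 34/15.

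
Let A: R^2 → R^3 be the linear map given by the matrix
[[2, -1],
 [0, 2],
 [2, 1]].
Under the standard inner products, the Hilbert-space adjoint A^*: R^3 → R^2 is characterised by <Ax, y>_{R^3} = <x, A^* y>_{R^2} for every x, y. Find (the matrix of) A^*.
A^* = A^T =
[[2, 0, 2],
 [-1, 2, 1]]

For real matrices with standard dot products, the defining identity <Ax, y> = <x, A^* y> gives (Ax)^T y = x^T (A^*) y, i.e. x^T A^T y = x^T (A^*) y. Since this holds for all x, y, we must have A^* = A^T. Therefore
A^* =
[[2, 0, 2],
 [-1, 2, 1]].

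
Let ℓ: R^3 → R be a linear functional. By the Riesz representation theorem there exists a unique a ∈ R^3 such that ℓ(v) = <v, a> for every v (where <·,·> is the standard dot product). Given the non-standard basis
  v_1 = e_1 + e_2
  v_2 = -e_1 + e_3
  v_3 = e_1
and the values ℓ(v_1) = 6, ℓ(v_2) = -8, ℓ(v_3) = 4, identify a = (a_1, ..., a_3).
a = (4, 2, -4)

Write a = (a_1, ..., a_3) in the standard basis. For each basis vector v_i, ℓ(v_i) = <v_i, a> is a linear equation in the a_j's. Collect the n equations into a matrix system V a = ℓ, where row i of V is v_i (expressed in the standard basis). Since V is invertible (lower-triangular with 1s on the diagonal, up to permutation), solve by back-substitution:
  V =
[[1, 1, 0],
 [-1, 0, 1],
 [1, 0, 0]]
  V a = (6, -8, 4)
Solving gives a = (4, 2, -4).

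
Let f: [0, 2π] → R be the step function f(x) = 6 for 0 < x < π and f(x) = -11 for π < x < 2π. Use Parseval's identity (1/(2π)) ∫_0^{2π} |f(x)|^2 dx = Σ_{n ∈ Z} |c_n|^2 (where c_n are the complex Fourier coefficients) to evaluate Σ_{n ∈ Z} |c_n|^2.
Σ |c_n|^2 = 157/2

Parseval equates the L^2 energy of f (normalised by 1/(2π)) with the ℓ^2 sum of its Fourier coefficients: (1/(2π)) ∫_0^{2π} |f|^2 = Σ |c_n|^2.
Compute the left side: (1/(2π)) [∫_0^π 6^2 dx + ∫_π^{2π} (-11)^2 dx] = (1/(2π)) · (36π + 121π) = (36 + 121)/2 = 157/2.
So Σ_{n ∈ Z} |c_n|^2 = 157/2.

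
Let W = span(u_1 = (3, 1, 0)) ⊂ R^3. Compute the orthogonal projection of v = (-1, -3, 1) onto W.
proj_W(v) = (-9/5, -3/5, 0)

Set up U = [u_1 | ... | u_1] ∈ R^(3×1). The projector onto W = col(U) is P = U (U^T U)^(-1) U^T.
Compute U^T U =
  [10],
and U^T v = (-6).
Solve U^T U · c = U^T v for the coefficients: c = (-3/5). The projection is proj_W(v) = U c.
Check: (v - proj_W(v)) · u_1 = 0  (should be 0).
Result: proj_W(v) = (-9/5, -3/5, 0).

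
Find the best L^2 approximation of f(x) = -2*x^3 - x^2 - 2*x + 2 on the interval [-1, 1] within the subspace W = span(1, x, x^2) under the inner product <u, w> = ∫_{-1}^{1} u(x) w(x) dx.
g(x) = -x^2 - 16*x/5 + 2

The best approximation g ∈ W is the orthogonal projection of f onto W. Writing g = a_0 + a_1 x + a_2 x^2, the coefficients solve the normal equations G · a = b where
  G_{ij} = <φ_i, φ_j> and b_i = <f, φ_i>, with φ_0 = 1, φ_1 = x, φ_2 = x^2.
G =
  [2, 0, 2/3]
  [0, 2/3, 0]
  [2/3, 0, 2/5],
b = (10/3, -32/15, 14/15).
Solving gives a_0 = 2, a_1 = -16/5, a_2 = -1, so
  g(x) = -x^2 - 16*x/5 + 2.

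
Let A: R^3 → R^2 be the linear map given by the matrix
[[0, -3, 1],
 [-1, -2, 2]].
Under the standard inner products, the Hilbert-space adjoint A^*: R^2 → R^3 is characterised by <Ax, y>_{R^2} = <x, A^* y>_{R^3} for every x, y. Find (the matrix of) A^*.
A^* = A^T =
[[0, -1],
 [-3, -2],
 [1, 2]]

For real matrices with standard dot products, the defining identity <Ax, y> = <x, A^* y> gives (Ax)^T y = x^T (A^*) y, i.e. x^T A^T y = x^T (A^*) y. Since this holds for all x, y, we must have A^* = A^T. Therefore
A^* =
[[0, -1],
 [-3, -2],
 [1, 2]].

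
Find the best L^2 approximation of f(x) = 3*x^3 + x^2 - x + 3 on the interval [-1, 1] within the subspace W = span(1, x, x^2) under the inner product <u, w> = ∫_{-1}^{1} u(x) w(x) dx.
g(x) = x^2 + 4*x/5 + 3

The best approximation g ∈ W is the orthogonal projection of f onto W. Writing g = a_0 + a_1 x + a_2 x^2, the coefficients solve the normal equations G · a = b where
  G_{ij} = <φ_i, φ_j> and b_i = <f, φ_i>, with φ_0 = 1, φ_1 = x, φ_2 = x^2.
G =
  [2, 0, 2/3]
  [0, 2/3, 0]
  [2/3, 0, 2/5],
b = (20/3, 8/15, 12/5).
Solving gives a_0 = 3, a_1 = 4/5, a_2 = 1, so
  g(x) = x^2 + 4*x/5 + 3.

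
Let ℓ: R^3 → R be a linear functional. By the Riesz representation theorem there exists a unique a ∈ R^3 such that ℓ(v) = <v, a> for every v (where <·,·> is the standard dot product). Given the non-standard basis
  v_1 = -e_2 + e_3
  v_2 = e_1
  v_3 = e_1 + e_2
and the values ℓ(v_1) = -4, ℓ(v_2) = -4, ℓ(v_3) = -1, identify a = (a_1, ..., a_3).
a = (-4, 3, -1)

Write a = (a_1, ..., a_3) in the standard basis. For each basis vector v_i, ℓ(v_i) = <v_i, a> is a linear equation in the a_j's. Collect the n equations into a matrix system V a = ℓ, where row i of V is v_i (expressed in the standard basis). Since V is invertible (lower-triangular with 1s on the diagonal, up to permutation), solve by back-substitution:
  V =
[[0, -1, 1],
 [1, 0, 0],
 [1, 1, 0]]
  V a = (-4, -4, -1)
Solving gives a = (-4, 3, -1).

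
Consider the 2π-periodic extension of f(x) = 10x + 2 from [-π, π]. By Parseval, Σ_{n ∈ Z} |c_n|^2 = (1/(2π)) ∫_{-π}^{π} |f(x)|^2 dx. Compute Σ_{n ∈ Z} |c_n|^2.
Σ |c_n|^2 = 100π^2/3 + 4

Expand and integrate term by term over [-π, π]:
  ∫ (10x)^2 dx = 100·(2π^3/3); ∫ 2·10·(2)·x dx = 0 (odd integrand); ∫ 2^2 dx = 4·2π.
So (1/(2π)) ∫_{-π}^{π} (10x + 2)^2 dx = 100π^2/3 + 4 = 100π^2/3 + 4.
Parseval ⇒ Σ |c_n|^2 = 100π^2/3 + 4.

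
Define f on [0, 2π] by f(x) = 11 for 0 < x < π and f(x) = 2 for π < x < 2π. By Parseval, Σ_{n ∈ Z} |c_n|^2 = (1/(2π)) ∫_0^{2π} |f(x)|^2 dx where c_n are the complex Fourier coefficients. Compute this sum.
Σ |c_n|^2 = 125/2

Parseval equates the L^2 energy of f (normalised by 1/(2π)) with the ℓ^2 sum of its Fourier coefficients: (1/(2π)) ∫_0^{2π} |f|^2 = Σ |c_n|^2.
Compute the left side: (1/(2π)) [∫_0^π 11^2 dx + ∫_π^{2π} 2^2 dx] = (1/(2π)) · (121π + 4π) = (121 + 4)/2 = 125/2.
So Σ_{n ∈ Z} |c_n|^2 = 125/2.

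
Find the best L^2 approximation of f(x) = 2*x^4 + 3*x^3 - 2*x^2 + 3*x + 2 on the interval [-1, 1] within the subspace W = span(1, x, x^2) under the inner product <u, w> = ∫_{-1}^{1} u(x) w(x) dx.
g(x) = -2*x^2/7 + 24*x/5 + 64/35

The best approximation g ∈ W is the orthogonal projection of f onto W. Writing g = a_0 + a_1 x + a_2 x^2, the coefficients solve the normal equations G · a = b where
  G_{ij} = <φ_i, φ_j> and b_i = <f, φ_i>, with φ_0 = 1, φ_1 = x, φ_2 = x^2.
G =
  [2, 0, 2/3]
  [0, 2/3, 0]
  [2/3, 0, 2/5],
b = (52/15, 16/5, 116/105).
Solving gives a_0 = 64/35, a_1 = 24/5, a_2 = -2/7, so
  g(x) = -2*x^2/7 + 24*x/5 + 64/35.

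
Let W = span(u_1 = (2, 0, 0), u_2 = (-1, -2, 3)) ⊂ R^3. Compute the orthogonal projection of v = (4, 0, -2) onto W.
proj_W(v) = (4, 12/13, -18/13)

Set up U = [u_1 | ... | u_2] ∈ R^(3×2). The projector onto W = col(U) is P = U (U^T U)^(-1) U^T.
Compute U^T U =
  [4, -2]
  [-2, 14],
and U^T v = (8, -10).
Solve U^T U · c = U^T v for the coefficients: c = (23/13, -6/13). The projection is proj_W(v) = U c.
Check: (v - proj_W(v)) · u_1 = 0  (should be 0).
Check: (v - proj_W(v)) · u_2 = 0  (should be 0).
Result: proj_W(v) = (4, 12/13, -18/13).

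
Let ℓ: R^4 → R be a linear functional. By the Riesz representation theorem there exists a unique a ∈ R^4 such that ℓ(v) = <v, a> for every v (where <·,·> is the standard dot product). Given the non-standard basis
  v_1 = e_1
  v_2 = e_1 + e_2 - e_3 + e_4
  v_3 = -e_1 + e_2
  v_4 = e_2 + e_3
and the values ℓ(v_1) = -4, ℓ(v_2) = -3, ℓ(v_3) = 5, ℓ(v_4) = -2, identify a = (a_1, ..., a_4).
a = (-4, 1, -3, -3)

Write a = (a_1, ..., a_4) in the standard basis. For each basis vector v_i, ℓ(v_i) = <v_i, a> is a linear equation in the a_j's. Collect the n equations into a matrix system V a = ℓ, where row i of V is v_i (expressed in the standard basis). Since V is invertible (lower-triangular with 1s on the diagonal, up to permutation), solve by back-substitution:
  V =
[[1, 0, 0, 0],
 [1, 1, -1, 1],
 [-1, 1, 0, 0],
 [0, 1, 1, 0]]
  V a = (-4, -3, 5, -2)
Solving gives a = (-4, 1, -3, -3).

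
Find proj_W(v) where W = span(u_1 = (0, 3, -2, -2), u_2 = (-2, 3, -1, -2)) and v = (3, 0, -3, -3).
proj_W(v) = (86/27, 14/9, -71/27, -28/27)

Set up U = [u_1 | ... | u_2] ∈ R^(4×2). The projector onto W = col(U) is P = U (U^T U)^(-1) U^T.
Compute U^T U =
  [17, 15]
  [15, 18],
and U^T v = (12, 3).
Solve U^T U · c = U^T v for the coefficients: c = (19/9, -43/27). The projection is proj_W(v) = U c.
Check: (v - proj_W(v)) · u_1 = 0  (should be 0).
Check: (v - proj_W(v)) · u_2 = 0  (should be 0).
Result: proj_W(v) = (86/27, 14/9, -71/27, -28/27).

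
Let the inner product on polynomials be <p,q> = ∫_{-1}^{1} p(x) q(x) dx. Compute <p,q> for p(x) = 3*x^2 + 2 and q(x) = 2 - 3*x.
<p,q> = 12

Expand the product: p(x)·q(x) = -9*x^3 + 6*x^2 - 6*x + 4.
∫_{-1}^{1} of each monomial x^k gives [2/(k+1) if k even, 0 if k odd]. Integrating term-by-term (or equivalently evaluating the antiderivative F(x) = -9*x^4/4 + 2*x^3 - 3*x^2 + 4*x at the endpoints):
  F(1) − F(−1) = 3/4 − (-45/4) = 12.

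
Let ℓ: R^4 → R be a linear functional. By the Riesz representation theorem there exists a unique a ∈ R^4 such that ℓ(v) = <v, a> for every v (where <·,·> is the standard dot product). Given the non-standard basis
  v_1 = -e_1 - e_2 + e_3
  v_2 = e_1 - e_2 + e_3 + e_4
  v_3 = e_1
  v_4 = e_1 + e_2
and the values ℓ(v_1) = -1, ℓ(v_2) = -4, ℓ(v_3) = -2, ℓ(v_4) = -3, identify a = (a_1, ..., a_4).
a = (-2, -1, -4, 1)

Write a = (a_1, ..., a_4) in the standard basis. For each basis vector v_i, ℓ(v_i) = <v_i, a> is a linear equation in the a_j's. Collect the n equations into a matrix system V a = ℓ, where row i of V is v_i (expressed in the standard basis). Since V is invertible (lower-triangular with 1s on the diagonal, up to permutation), solve by back-substitution:
  V =
[[-1, -1, 1, 0],
 [1, -1, 1, 1],
 [1, 0, 0, 0],
 [1, 1, 0, 0]]
  V a = (-1, -4, -2, -3)
Solving gives a = (-2, -1, -4, 1).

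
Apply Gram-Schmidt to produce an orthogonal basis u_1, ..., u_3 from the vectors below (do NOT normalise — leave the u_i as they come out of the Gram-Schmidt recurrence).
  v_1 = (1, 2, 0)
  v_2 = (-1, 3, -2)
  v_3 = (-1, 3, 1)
Orthogonal basis:
  u_1 = (1, 2, 0)
  u_2 = (-2, 1, -2)
  u_3 = (-4/3, 2/3, 5/3)

Apply the Gram-Schmidt recurrence
  u_1 = v_1
  u_i = v_i − Σ_{j<i} ((v_i · u_j) / (u_j · u_j)) · u_j.

Step by step this gives:
  u_1 = (1, 2, 0)
  u_2 = (-2, 1, -2)
  u_3 = (-4/3, 2/3, 5/3)

Orthogonality check:
  u_2 · u_1 = 0 (should be 0)
  u_3 · u_1 = 0 (should be 0)
  u_3 · u_2 = 0 (should be 0)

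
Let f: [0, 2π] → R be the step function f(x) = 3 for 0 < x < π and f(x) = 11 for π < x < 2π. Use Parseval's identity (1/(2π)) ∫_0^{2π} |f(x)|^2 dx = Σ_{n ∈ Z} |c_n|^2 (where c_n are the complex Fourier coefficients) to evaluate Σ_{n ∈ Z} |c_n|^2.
Σ |c_n|^2 = 65

Parseval equates the L^2 energy of f (normalised by 1/(2π)) with the ℓ^2 sum of its Fourier coefficients: (1/(2π)) ∫_0^{2π} |f|^2 = Σ |c_n|^2.
Compute the left side: (1/(2π)) [∫_0^π 3^2 dx + ∫_π^{2π} 11^2 dx] = (1/(2π)) · (9π + 121π) = (9 + 121)/2 = 65.
So Σ_{n ∈ Z} |c_n|^2 = 65.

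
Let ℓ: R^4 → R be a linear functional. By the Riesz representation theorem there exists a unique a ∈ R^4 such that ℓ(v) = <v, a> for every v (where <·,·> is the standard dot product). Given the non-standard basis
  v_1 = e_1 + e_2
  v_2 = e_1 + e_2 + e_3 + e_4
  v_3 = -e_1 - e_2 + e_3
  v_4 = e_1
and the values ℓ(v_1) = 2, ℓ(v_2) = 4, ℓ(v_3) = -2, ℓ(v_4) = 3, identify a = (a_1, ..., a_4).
a = (3, -1, 0, 2)

Write a = (a_1, ..., a_4) in the standard basis. For each basis vector v_i, ℓ(v_i) = <v_i, a> is a linear equation in the a_j's. Collect the n equations into a matrix system V a = ℓ, where row i of V is v_i (expressed in the standard basis). Since V is invertible (lower-triangular with 1s on the diagonal, up to permutation), solve by back-substitution:
  V =
[[1, 1, 0, 0],
 [1, 1, 1, 1],
 [-1, -1, 1, 0],
 [1, 0, 0, 0]]
  V a = (2, 4, -2, 3)
Solving gives a = (3, -1, 0, 2).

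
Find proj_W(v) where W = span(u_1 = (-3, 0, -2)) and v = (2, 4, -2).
proj_W(v) = (6/13, 0, 4/13)

Set up U = [u_1 | ... | u_1] ∈ R^(3×1). The projector onto W = col(U) is P = U (U^T U)^(-1) U^T.
Compute U^T U =
  [13],
and U^T v = (-2).
Solve U^T U · c = U^T v for the coefficients: c = (-2/13). The projection is proj_W(v) = U c.
Check: (v - proj_W(v)) · u_1 = 0  (should be 0).
Result: proj_W(v) = (6/13, 0, 4/13).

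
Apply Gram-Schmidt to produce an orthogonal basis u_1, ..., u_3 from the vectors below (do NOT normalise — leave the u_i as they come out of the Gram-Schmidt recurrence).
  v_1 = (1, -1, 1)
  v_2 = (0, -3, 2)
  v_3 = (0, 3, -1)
Orthogonal basis:
  u_1 = (1, -1, 1)
  u_2 = (-5/3, -4/3, 1/3)
  u_3 = (-3/14, 3/7, 9/14)

Apply the Gram-Schmidt recurrence
  u_1 = v_1
  u_i = v_i − Σ_{j<i} ((v_i · u_j) / (u_j · u_j)) · u_j.

Step by step this gives:
  u_1 = (1, -1, 1)
  u_2 = (-5/3, -4/3, 1/3)
  u_3 = (-3/14, 3/7, 9/14)

Orthogonality check:
  u_2 · u_1 = 0 (should be 0)
  u_3 · u_1 = 0 (should be 0)
  u_3 · u_2 = 0 (should be 0)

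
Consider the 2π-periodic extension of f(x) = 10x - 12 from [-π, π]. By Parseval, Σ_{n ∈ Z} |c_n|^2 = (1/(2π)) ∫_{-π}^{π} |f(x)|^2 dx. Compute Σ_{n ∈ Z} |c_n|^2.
Σ |c_n|^2 = 100π^2/3 + 144

Expand and integrate term by term over [-π, π]:
  ∫ (10x)^2 dx = 100·(2π^3/3); ∫ 2·10·(-12)·x dx = 0 (odd integrand); ∫ (-12)^2 dx = 144·2π.
So (1/(2π)) ∫_{-π}^{π} (10x - 12)^2 dx = 100π^2/3 + 144 = 100π^2/3 + 144.
Parseval ⇒ Σ |c_n|^2 = 100π^2/3 + 144.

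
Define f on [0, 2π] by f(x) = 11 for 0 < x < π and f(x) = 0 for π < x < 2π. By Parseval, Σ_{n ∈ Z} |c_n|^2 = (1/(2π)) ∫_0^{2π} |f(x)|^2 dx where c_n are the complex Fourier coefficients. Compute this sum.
Σ |c_n|^2 = 121/2

Parseval equates the L^2 energy of f (normalised by 1/(2π)) with the ℓ^2 sum of its Fourier coefficients: (1/(2π)) ∫_0^{2π} |f|^2 = Σ |c_n|^2.
Compute the left side: (1/(2π)) [∫_0^π 11^2 dx + ∫_π^{2π} 0^2 dx] = (1/(2π)) · (121π + 0π) = (121 + 0)/2 = 121/2.
So Σ_{n ∈ Z} |c_n|^2 = 121/2.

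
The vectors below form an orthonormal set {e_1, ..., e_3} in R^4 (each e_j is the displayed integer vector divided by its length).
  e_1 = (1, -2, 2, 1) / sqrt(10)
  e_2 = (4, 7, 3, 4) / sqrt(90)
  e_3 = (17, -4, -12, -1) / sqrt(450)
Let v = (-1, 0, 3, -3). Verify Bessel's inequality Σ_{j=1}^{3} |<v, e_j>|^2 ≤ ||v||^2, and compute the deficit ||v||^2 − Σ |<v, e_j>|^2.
Σ |<v, e_j>|^2 = 13/2; ||v||^2 = 19; deficit = 25/2

Write each e_j = u_j / sqrt(<u_j, u_j>) where u_j is the displayed integer vector. Then <v, e_j> = <v, u_j> / sqrt(<u_j, u_j>), so |<v, e_j>|^2 = <v, u_j>^2 / <u_j, u_j>.
Coefficients: <v, e_1> = 2/sqrt(10), <v, e_2> = -7/sqrt(90), <v, e_3> = -50/sqrt(450).
Square and sum: Σ |<v, e_j>|^2 = 13/2.
Compute ||v||^2 = v·v = 19.
Deficit = 19 − 13/2 = 25/2 ≥ 0, confirming Bessel's inequality. (The deficit equals ||v − Σ <v,e_j> e_j||^2, the squared distance from v to span{e_j}.)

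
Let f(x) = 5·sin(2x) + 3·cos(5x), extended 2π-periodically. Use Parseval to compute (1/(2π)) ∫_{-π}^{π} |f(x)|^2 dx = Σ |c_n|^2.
Σ |c_n|^2 = 17

Expand |f|^2 and use orthogonality of {sin(nx), cos(mx)} on [-π, π]:
  ∫_{-π}^{π} sin(nx)^2 dx = π, ∫ cos(mx)^2 dx = π, and cross terms integrate to 0.
So ∫_{-π}^{π} f(x)^2 dx = 5^2 · π + 3^2 · π = (25 + 9)π.
Divide by 2π: (25 + 9)/2 = 17.
By Parseval, this equals Σ |c_n|^2.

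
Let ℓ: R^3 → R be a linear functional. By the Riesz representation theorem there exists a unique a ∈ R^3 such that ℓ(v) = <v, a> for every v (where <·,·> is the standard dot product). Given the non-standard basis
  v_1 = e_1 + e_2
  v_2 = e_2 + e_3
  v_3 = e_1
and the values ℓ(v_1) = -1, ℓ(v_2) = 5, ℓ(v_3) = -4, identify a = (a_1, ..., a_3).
a = (-4, 3, 2)

Write a = (a_1, ..., a_3) in the standard basis. For each basis vector v_i, ℓ(v_i) = <v_i, a> is a linear equation in the a_j's. Collect the n equations into a matrix system V a = ℓ, where row i of V is v_i (expressed in the standard basis). Since V is invertible (lower-triangular with 1s on the diagonal, up to permutation), solve by back-substitution:
  V =
[[1, 1, 0],
 [0, 1, 1],
 [1, 0, 0]]
  V a = (-1, 5, -4)
Solving gives a = (-4, 3, 2).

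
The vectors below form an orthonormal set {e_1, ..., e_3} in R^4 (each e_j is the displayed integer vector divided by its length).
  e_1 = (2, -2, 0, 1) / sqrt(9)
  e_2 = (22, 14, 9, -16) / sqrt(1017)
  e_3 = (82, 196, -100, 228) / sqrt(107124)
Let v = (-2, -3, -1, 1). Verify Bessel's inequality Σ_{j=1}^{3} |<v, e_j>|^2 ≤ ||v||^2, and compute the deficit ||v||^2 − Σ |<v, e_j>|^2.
Σ |<v, e_j>|^2 = 3506/237; ||v||^2 = 15; deficit = 49/237

Write each e_j = u_j / sqrt(<u_j, u_j>) where u_j is the displayed integer vector. Then <v, e_j> = <v, u_j> / sqrt(<u_j, u_j>), so |<v, e_j>|^2 = <v, u_j>^2 / <u_j, u_j>.
Coefficients: <v, e_1> = 3/sqrt(9), <v, e_2> = -111/sqrt(1017), <v, e_3> = -424/sqrt(107124).
Square and sum: Σ |<v, e_j>|^2 = 3506/237.
Compute ||v||^2 = v·v = 15.
Deficit = 15 − 3506/237 = 49/237 ≥ 0, confirming Bessel's inequality. (The deficit equals ||v − Σ <v,e_j> e_j||^2, the squared distance from v to span{e_j}.)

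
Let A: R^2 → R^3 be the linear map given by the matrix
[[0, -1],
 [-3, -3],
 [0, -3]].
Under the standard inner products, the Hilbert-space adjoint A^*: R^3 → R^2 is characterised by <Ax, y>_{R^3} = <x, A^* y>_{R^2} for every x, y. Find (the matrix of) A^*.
A^* = A^T =
[[0, -3, 0],
 [-1, -3, -3]]

For real matrices with standard dot products, the defining identity <Ax, y> = <x, A^* y> gives (Ax)^T y = x^T (A^*) y, i.e. x^T A^T y = x^T (A^*) y. Since this holds for all x, y, we must have A^* = A^T. Therefore
A^* =
[[0, -3, 0],
 [-1, -3, -3]].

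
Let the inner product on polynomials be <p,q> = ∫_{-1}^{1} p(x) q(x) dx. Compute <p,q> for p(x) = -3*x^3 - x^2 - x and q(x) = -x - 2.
<p,q> = 16/5

Expand the product: p(x)·q(x) = 3*x^4 + 7*x^3 + 3*x^2 + 2*x.
∫_{-1}^{1} of each monomial x^k gives [2/(k+1) if k even, 0 if k odd]. Integrating term-by-term (or equivalently evaluating the antiderivative F(x) = 3*x^5/5 + 7*x^4/4 + x^3 + x^2 at the endpoints):
  F(1) − F(−1) = 87/20 − (23/20) = 16/5.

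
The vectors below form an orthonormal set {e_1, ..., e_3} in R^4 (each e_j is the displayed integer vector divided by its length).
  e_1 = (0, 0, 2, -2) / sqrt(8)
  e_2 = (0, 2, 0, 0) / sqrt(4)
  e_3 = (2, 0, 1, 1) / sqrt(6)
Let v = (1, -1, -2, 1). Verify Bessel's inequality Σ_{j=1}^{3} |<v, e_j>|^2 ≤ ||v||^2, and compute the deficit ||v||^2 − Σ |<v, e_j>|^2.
Σ |<v, e_j>|^2 = 17/3; ||v||^2 = 7; deficit = 4/3

Write each e_j = u_j / sqrt(<u_j, u_j>) where u_j is the displayed integer vector. Then <v, e_j> = <v, u_j> / sqrt(<u_j, u_j>), so |<v, e_j>|^2 = <v, u_j>^2 / <u_j, u_j>.
Coefficients: <v, e_1> = -6/sqrt(8), <v, e_2> = -2/sqrt(4), <v, e_3> = 1/sqrt(6).
Square and sum: Σ |<v, e_j>|^2 = 17/3.
Compute ||v||^2 = v·v = 7.
Deficit = 7 − 17/3 = 4/3 ≥ 0, confirming Bessel's inequality. (The deficit equals ||v − Σ <v,e_j> e_j||^2, the squared distance from v to span{e_j}.)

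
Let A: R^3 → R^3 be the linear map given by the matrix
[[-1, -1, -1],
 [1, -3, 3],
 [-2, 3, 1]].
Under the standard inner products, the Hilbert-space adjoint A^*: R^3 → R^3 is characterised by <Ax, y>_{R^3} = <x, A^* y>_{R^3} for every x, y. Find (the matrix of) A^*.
A^* = A^T =
[[-1, 1, -2],
 [-1, -3, 3],
 [-1, 3, 1]]

For real matrices with standard dot products, the defining identity <Ax, y> = <x, A^* y> gives (Ax)^T y = x^T (A^*) y, i.e. x^T A^T y = x^T (A^*) y. Since this holds for all x, y, we must have A^* = A^T. Therefore
A^* =
[[-1, 1, -2],
 [-1, -3, 3],
 [-1, 3, 1]].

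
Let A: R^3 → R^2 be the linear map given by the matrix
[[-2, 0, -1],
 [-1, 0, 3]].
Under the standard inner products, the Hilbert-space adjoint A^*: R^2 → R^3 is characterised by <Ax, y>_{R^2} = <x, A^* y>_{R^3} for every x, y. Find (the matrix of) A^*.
A^* = A^T =
[[-2, -1],
 [0, 0],
 [-1, 3]]

For real matrices with standard dot products, the defining identity <Ax, y> = <x, A^* y> gives (Ax)^T y = x^T (A^*) y, i.e. x^T A^T y = x^T (A^*) y. Since this holds for all x, y, we must have A^* = A^T. Therefore
A^* =
[[-2, -1],
 [0, 0],
 [-1, 3]].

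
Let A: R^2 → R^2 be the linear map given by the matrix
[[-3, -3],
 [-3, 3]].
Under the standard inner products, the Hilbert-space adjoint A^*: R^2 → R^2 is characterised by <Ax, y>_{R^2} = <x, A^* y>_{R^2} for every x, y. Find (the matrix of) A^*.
A^* = A^T =
[[-3, -3],
 [-3, 3]]

For real matrices with standard dot products, the defining identity <Ax, y> = <x, A^* y> gives (Ax)^T y = x^T (A^*) y, i.e. x^T A^T y = x^T (A^*) y. Since this holds for all x, y, we must have A^* = A^T. Therefore
A^* =
[[-3, -3],
 [-3, 3]].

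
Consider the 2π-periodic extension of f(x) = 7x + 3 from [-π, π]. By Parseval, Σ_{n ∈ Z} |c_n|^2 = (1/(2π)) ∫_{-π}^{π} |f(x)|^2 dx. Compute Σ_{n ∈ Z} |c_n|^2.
Σ |c_n|^2 = 49π^2/3 + 9

Expand and integrate term by term over [-π, π]:
  ∫ (7x)^2 dx = 49·(2π^3/3); ∫ 2·7·(3)·x dx = 0 (odd integrand); ∫ 3^2 dx = 9·2π.
So (1/(2π)) ∫_{-π}^{π} (7x + 3)^2 dx = 49π^2/3 + 9 = 49π^2/3 + 9.
Parseval ⇒ Σ |c_n|^2 = 49π^2/3 + 9.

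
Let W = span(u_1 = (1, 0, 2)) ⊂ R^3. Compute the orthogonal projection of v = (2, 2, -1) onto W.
proj_W(v) = (0, 0, 0)

Set up U = [u_1 | ... | u_1] ∈ R^(3×1). The projector onto W = col(U) is P = U (U^T U)^(-1) U^T.
Compute U^T U =
  [5],
and U^T v = (0).
Solve U^T U · c = U^T v for the coefficients: c = (0). The projection is proj_W(v) = U c.
Check: (v - proj_W(v)) · u_1 = 0  (should be 0).
Result: proj_W(v) = (0, 0, 0).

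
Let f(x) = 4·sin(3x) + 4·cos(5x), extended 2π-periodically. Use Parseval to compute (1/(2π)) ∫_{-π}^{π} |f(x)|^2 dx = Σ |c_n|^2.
Σ |c_n|^2 = 16

Expand |f|^2 and use orthogonality of {sin(nx), cos(mx)} on [-π, π]:
  ∫_{-π}^{π} sin(nx)^2 dx = π, ∫ cos(mx)^2 dx = π, and cross terms integrate to 0.
So ∫_{-π}^{π} f(x)^2 dx = 4^2 · π + 4^2 · π = (16 + 16)π.
Divide by 2π: (16 + 16)/2 = 16.
By Parseval, this equals Σ |c_n|^2.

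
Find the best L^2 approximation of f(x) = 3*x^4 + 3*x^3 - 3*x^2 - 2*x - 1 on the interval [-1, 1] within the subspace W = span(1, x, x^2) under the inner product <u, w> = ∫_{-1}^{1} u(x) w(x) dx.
g(x) = -3*x^2/7 - x/5 - 44/35

The best approximation g ∈ W is the orthogonal projection of f onto W. Writing g = a_0 + a_1 x + a_2 x^2, the coefficients solve the normal equations G · a = b where
  G_{ij} = <φ_i, φ_j> and b_i = <f, φ_i>, with φ_0 = 1, φ_1 = x, φ_2 = x^2.
G =
  [2, 0, 2/3]
  [0, 2/3, 0]
  [2/3, 0, 2/5],
b = (-14/5, -2/15, -106/105).
Solving gives a_0 = -44/35, a_1 = -1/5, a_2 = -3/7, so
  g(x) = -3*x^2/7 - x/5 - 44/35.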